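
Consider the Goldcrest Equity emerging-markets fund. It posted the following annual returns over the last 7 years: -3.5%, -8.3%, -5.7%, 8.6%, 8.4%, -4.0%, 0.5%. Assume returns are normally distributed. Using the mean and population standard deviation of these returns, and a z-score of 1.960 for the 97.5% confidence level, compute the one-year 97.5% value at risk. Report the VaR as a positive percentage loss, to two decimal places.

μ = (-3.5 − 8.3 − 5.7 + 8.6 + 8.4 − 4 + 0.5) / 7 = -4.00 / 7 = -0.5714%
Population std dev = √[272.1143 / 7] = 6.2349%
VaR = −(μ − z·σ) = −(-0.5714 − 1.960 × 6.2349) = −(-12.7918) = 12.7918%

12.79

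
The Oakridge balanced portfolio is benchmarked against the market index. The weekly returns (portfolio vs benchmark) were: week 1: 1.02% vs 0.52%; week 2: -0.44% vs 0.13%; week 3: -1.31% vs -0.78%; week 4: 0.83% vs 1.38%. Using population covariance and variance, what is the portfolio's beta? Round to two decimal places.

r̄p = 0.0250%,  r̄m = 0.3125%
Cov = Σ(rp − r̄p)(rm − r̄m) / 4 = 0.6523
Var(rm) = Σ(rm − r̄m)² / 4 = 0.6024
β = Cov / Var = 0.6523 / 0.6024 = 1.0828

1.08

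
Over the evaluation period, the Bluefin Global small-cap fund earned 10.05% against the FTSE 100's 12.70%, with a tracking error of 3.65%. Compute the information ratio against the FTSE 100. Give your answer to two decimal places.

-0.73

IR = (Rp − Rb) / TE = (10.05% − 12.70%) / 3.65% = -2.65% / 3.65% = -0.7260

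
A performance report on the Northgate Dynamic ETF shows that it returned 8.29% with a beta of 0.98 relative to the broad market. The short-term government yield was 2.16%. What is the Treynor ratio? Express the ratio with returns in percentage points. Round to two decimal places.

6.26

Treynor = (Rp − Rf) / β = (8.29% − 2.16%) / 0.98 = 6.13 / 0.98 = 6.2551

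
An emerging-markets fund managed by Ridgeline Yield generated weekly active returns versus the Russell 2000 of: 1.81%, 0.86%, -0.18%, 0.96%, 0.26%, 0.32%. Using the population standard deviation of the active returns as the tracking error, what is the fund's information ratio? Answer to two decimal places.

1.05

μ = (1.81 + 0.86 − 0.18 + 0.96 + 0.26 + 0.32) / 6 = 0.6717%
Σ(r − μ)² = (1.81 − 0.6717)² + (0.86 − 0.6717)² + … = 2.4329
σ = √[2.4329 / 6] = 0.6368%
IR = μ / tracking error = 0.6717 / 0.6368 = 1.0548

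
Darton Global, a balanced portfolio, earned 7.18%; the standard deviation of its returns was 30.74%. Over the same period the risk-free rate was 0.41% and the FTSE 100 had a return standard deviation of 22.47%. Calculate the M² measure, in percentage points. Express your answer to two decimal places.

5.36

Sharpe = (Rp − Rf) / σp = (7.18% − 0.41%) / 30.74% = 0.2202
M² = Rf + Sharpe × σm = 0.41% + 0.2202 × 22.47% = 5.3579%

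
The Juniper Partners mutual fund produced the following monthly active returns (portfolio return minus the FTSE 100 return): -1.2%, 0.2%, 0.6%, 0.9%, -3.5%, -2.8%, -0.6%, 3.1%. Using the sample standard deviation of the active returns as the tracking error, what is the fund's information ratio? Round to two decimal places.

-0.19

r̄ = (-1.2 + 0.2 + 0.6 + 0.9 − 3.5 − 2.8 − 0.6 + 3.1) / 8 = -3.30 / 8 = -0.4125%
Sample std dev = √[31.3488 / 7] = 2.1162%
IR = r̄ / tracking error = -0.4125 / 2.1162 = -0.1949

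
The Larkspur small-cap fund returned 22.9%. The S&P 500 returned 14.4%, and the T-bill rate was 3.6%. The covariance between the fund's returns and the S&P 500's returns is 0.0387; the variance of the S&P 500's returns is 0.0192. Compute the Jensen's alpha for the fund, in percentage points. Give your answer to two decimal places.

-2.47

β = Cov / Var = 0.0387 / 0.0192 = 2.0156
E[R] = Rf + β(Rm − Rf) = 3.6% + 2.0156 × (14.4% − 3.6%) = 25.3685%
α = Rp − E[R] = 22.9% − 25.3685% = -2.4685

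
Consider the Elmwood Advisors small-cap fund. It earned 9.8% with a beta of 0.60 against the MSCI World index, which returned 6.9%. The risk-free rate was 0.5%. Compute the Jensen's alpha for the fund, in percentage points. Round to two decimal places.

5.46

CAPM expected return = Rf + β(Rm − Rf) = 0.5% + 0.60 × (6.9% − 0.5%) = 0.5 + 0.60 × 6.40 = 4.3400%
Jensen's α = Rp − E[R] = 9.8% − 4.3400% = 5.4600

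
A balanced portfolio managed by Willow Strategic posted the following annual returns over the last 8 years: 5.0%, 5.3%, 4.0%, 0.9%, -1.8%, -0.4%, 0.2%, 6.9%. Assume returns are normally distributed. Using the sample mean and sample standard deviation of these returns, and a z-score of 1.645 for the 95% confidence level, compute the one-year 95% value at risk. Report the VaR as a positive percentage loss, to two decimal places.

2.71

r̄ = (5 + 5.3 + 4 + 0.9 − 1.8 − 0.4 + 0.2 + 6.9) / 8 = 2.5125%
Sample σ = √[Σ(r − r̄)² / 7] = √[70.4488 / 7] = √10.0641 = 3.1724%
VaR = −(r̄ − z·σ) = −(2.5125 − 1.645 × 3.1724) = −(-2.7061) = 2.7061%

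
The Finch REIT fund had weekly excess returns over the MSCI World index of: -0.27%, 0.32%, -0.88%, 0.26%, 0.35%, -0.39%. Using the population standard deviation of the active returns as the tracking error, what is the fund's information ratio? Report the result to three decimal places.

-0.225

Mean return μ = -0.610 / 6 = -0.1017%
Population σ = √[Σ(r − μ)² / 6] = √[1.2299 / 6] = √0.2050 = 0.4528%
IR = μ / tracking error = -0.1017 / 0.4528 = -0.2246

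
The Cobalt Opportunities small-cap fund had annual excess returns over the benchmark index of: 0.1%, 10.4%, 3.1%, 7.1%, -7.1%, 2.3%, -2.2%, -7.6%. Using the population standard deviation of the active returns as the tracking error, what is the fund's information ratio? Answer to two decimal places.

r̄ = (0.1 + 10.4 + 3.1 + 7.1 − 7.1 + 2.3 − 2.2 − 7.6) / 8 = 6.10 / 8 = 0.7625%
Σ(r − r̄)² = 281.8388; population σ = √(281.8388/8) = 5.9355%
IR = r̄ / tracking error = 0.7625 / 5.9355 = 0.1285

0.13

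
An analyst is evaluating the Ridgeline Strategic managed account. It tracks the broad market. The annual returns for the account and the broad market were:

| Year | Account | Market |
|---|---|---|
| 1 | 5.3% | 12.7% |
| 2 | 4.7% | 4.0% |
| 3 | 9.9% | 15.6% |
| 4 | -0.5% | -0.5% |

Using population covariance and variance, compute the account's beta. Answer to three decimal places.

0.515

r̄p = 4.8500%,  r̄m = 7.9500%
Cov = Σ(rp − r̄p)(rm − r̄m) / 4 = 21.6425
Var(rm) = Σ(rm − r̄m)² / 4 = 42.0225
β = Cov / Var = 21.6425 / 42.0225 = 0.5150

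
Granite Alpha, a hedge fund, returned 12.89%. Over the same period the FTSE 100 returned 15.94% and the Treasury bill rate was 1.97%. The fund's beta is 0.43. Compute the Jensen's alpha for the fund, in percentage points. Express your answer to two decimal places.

4.91

CAPM expected return = Rf + β(Rm − Rf) = 1.97% + 0.43 × (15.94% − 1.97%) = 1.97 + 0.43 × 13.97 = 7.9771%
Jensen's α = Rp − E[R] = 12.89% − 7.9771% = 4.9129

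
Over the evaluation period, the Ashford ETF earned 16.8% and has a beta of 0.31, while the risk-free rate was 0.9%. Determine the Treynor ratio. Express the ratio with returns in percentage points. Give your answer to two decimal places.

Treynor = (Rp − Rf) / β = (16.8% − 0.9%) / 0.31 = 15.90 / 0.31 = 51.2903

51.29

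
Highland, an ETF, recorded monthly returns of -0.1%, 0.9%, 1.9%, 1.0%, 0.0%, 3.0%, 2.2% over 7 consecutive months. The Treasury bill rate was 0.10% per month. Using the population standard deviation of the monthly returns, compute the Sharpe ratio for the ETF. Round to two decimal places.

1.10

r̄ = (-0.1 + 0.9 + 1.9 + 1 + 0 + 3 + 2.2) / 7 = 1.2714%
Σ(r − r̄)² = (-0.1 − 1.2714)² + (0.9 − 1.2714)² + (1.9 − 1.2714)² + … = 7.9543
population σ = √(7.9543 / 7) = √1.1363 = 1.0660%
Sharpe = (r̄ − rf) / σ = (1.2714 − 0.1) / 1.0660 = 1.1714 / 1.0660 = 1.0989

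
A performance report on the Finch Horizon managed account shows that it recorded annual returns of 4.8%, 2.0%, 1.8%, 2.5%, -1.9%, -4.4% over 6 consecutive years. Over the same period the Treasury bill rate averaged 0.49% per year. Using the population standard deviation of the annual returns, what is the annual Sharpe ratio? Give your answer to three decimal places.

0.102

r̄ = (4.8 + 2 + 1.8 + 2.5 − 1.9 − 4.4) / 6 = 4.80 / 6 = 0.8000%
Σ(r − r̄)² = 55.6600; population σ = √(55.6600/6) = 3.0458%
Sharpe = (r̄ − rf) / σ = (0.8000 − 0.49) / 3.0458 = 0.3100 / 3.0458 = 0.1018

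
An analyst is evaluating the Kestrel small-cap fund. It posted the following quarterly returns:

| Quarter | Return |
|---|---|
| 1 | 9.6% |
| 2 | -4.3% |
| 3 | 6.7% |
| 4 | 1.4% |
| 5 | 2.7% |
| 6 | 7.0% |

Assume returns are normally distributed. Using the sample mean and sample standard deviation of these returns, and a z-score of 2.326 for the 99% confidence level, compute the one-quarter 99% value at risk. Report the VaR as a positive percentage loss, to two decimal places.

7.77

r̄ = (9.6 − 4.3 + 6.7 + 1.4 + 2.7 + 7) / 6 = 23.10 / 6 = 3.8500%
Σ(r − r̄)² = 124.8550; sample σ = √(124.8550/5) = 4.9971%
VaR = −(r̄ − z·σ) = −(3.8500 − 2.326 × 4.9971) = −(-7.7733) = 7.7733%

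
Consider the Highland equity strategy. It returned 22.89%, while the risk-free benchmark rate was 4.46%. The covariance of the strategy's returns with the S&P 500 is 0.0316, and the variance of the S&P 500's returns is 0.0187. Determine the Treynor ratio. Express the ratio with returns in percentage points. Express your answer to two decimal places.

10.91

β = Cov / Var = 0.0316 / 0.0187 = 1.6898
Treynor = (Rp − Rf) / β = (22.89% − 4.46%) / 1.6898 = 18.43 / 1.6898 = 10.9066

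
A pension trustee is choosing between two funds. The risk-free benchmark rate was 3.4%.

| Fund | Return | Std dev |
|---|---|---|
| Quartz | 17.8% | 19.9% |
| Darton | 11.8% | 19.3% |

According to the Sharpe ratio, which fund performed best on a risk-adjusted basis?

Quartz

Quartz: Sharpe ratio = (17.8% − 3.4%) / 19.9% = 0.724
Darton: Sharpe ratio = (11.8% − 3.4%) / 19.3% = 0.435
Highest: Quartz (0.724).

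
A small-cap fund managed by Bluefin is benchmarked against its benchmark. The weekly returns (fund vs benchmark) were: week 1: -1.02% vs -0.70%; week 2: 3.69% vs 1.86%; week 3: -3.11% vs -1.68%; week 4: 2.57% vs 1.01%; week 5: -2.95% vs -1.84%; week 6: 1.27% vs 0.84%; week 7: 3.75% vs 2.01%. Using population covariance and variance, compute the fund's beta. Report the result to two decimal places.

r̄p = 0.6000%,  r̄m = 0.2143%
Cov = Σ(rp − r̄p)(rm − r̄m) / 7 = 4.0757
Var(rm) = Σ(rm − r̄m)² / 7 = 2.2289
β = Cov / Var = 4.0757 / 2.2289 = 1.8286

1.83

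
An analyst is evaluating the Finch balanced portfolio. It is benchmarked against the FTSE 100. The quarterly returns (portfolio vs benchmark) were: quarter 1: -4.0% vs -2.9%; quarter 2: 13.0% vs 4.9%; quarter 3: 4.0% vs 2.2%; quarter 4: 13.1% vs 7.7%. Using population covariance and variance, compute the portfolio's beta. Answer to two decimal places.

1.76

r̄p = 6.5250%,  r̄m = 2.9750%
Cov = Σ(rp − r̄p)(rm − r̄m) / 4 = 26.8306
Var(rm) = Σ(rm − r̄m)² / 4 = 15.2869
β = Cov / Var = 26.8306 / 15.2869 = 1.7551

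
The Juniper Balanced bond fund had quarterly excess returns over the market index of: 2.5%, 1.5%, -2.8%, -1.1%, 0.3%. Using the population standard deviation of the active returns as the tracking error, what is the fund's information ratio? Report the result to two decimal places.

μ = (2.5 + 1.5 − 2.8 − 1.1 + 0.3) / 5 = 0.0800%
Σ(r − μ)² = (2.5 − 0.0800)² + (1.5 − 0.0800)² + (-2.8 − 0.0800)² + … = 17.6080
population σ = √(17.6080 / 5) = √3.5216 = 1.8766%
IR = μ / tracking error = 0.0800 / 1.8766 = 0.0426

0.04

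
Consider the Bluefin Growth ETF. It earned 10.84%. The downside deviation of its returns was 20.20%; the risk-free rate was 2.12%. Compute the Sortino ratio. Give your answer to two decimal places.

0.43

Sortino = (Rp − Rf) / σd = (10.84% − 2.12%) / 20.20% = 8.72% / 20.20% = 0.4317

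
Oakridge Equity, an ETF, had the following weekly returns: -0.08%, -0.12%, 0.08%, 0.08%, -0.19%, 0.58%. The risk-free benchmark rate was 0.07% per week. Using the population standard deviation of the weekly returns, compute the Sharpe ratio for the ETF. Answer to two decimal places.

Mean return μ = 0.350 / 6 = 0.0583%
Population σ = √[Σ(r − μ)² / 6] = √[0.3857 / 6] = √0.0643 = 0.2536%
Sharpe = (μ − rf) / σ = (0.0583 − 0.07) / 0.2536 = -0.0117 / 0.2536 = -0.0461

-0.05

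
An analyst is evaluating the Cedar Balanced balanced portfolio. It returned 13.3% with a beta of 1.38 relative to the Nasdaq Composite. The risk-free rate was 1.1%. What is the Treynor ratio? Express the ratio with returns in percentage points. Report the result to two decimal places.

Treynor = (Rp − Rf) / β = (13.3% − 1.1%) / 1.38 = 12.20 / 1.38 = 8.8406

8.84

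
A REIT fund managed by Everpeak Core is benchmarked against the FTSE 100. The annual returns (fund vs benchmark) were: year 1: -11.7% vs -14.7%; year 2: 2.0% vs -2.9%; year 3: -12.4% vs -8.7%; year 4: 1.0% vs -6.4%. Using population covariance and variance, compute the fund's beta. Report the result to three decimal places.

r̄p = -5.2750%,  r̄m = -8.1750%
Cov = Σ(rp − r̄p)(rm − r̄m) / 4 = 23.7944
Var(rm) = Σ(rm − r̄m)² / 4 = 18.4569
β = Cov / Var = 23.7944 / 18.4569 = 1.2892

1.289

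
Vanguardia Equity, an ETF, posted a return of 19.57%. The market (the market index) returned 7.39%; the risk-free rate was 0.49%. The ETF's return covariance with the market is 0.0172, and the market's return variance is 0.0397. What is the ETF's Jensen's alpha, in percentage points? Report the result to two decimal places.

β = Cov / Var = 0.0172 / 0.0397 = 0.4332
E[R] = Rf + β(Rm − Rf) = 0.49% + 0.4332 × (7.39% − 0.49%) = 3.4791%
α = Rp − E[R] = 19.57% − 3.4791% = 16.0909

16.09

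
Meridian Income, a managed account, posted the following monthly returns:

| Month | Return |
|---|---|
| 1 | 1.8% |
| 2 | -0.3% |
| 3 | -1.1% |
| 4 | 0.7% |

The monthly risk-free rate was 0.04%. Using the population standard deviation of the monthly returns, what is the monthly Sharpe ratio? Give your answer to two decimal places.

r̄ = (1.8 − 0.3 − 1.1 + 0.7) / 4 = 0.2750%
Population σ = √[Σ(r − r̄)² / 4] = √[4.7275 / 4] = √1.1819 = 1.0872%
Sharpe = (r̄ − rf) / σ = (0.2750 − 0.04) / 1.0872 = 0.2350 / 1.0872 = 0.2162

0.22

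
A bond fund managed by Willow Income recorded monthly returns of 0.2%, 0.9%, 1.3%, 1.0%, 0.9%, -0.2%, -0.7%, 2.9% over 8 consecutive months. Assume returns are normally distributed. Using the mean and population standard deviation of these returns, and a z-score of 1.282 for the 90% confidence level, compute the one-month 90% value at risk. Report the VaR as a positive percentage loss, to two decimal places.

0.52

r̄ = (0.2 + 0.9 + 1.3 + 1 + 0.9 − 0.2 − 0.7 + 2.9) / 8 = 6.30 / 8 = 0.7875%
Σ(r − r̄)² = 8.3288; population σ = √(8.3288/8) = 1.0203%
VaR = −(r̄ − z·σ) = −(0.7875 − 1.282 × 1.0203) = −(-0.5205) = 0.5205%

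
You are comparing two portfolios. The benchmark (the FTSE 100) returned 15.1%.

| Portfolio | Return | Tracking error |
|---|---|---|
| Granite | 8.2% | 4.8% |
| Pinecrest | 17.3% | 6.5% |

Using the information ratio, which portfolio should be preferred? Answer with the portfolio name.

Granite: IR = (8.2% − 15.1%) / 4.8% = -1.438
Pinecrest: IR = (17.3% − 15.1%) / 6.5% = 0.338
Highest: Pinecrest (0.338).

Pinecrest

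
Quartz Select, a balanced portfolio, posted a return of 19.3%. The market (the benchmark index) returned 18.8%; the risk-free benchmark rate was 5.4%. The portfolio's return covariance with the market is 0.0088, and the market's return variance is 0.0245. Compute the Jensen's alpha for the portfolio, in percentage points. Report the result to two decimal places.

β = Cov / Var = 0.0088 / 0.0245 = 0.3592
E[R] = Rf + β(Rm − Rf) = 5.4% + 0.3592 × (18.8% − 5.4%) = 10.2133%
α = Rp − E[R] = 19.3% − 10.2133% = 9.0867

9.09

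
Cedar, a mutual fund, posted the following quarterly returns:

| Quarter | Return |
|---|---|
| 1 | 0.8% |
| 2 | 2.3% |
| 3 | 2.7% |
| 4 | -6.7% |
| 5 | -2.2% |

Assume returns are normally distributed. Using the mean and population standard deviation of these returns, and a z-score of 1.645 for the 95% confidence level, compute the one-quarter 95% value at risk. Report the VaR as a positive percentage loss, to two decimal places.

Mean return μ = -3.10 / 5 = -0.6200%
Σ(r − μ)² = (0.8 − (-0.6200))² + (2.3 − (-0.6200))² + (2.7 − (-0.6200))² + … = 61.0280
population σ = √(61.0280 / 5) = √12.2056 = 3.4937%
VaR = −(μ − z·σ) = −(-0.6200 − 1.645 × 3.4937) = −(-6.3671) = 6.3671%

6.37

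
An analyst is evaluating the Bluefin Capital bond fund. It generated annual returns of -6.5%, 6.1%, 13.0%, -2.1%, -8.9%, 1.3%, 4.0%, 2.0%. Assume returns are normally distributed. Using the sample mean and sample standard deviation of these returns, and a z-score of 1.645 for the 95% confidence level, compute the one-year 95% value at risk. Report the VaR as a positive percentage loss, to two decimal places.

Mean return r̄ = 8.90 / 8 = 1.1125%
Σ(r − r̄)² = 343.8688; sample σ = √(343.8688/7) = 7.0089%
VaR = −(r̄ − z·σ) = −(1.1125 − 1.645 × 7.0089) = −(-10.4171) = 10.4171%

10.42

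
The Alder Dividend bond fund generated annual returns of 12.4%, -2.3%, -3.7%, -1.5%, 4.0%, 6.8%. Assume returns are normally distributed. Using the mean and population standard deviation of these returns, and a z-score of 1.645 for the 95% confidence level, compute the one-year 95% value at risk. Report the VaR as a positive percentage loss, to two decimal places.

6.79

r̄ = (12.4 − 2.3 − 3.7 − 1.5 + 4 + 6.8) / 6 = 15.70 / 6 = 2.6167%
Population σ = √[Σ(r − r̄)² / 6] = √[196.1483 / 6] = √32.6914 = 5.7176%
VaR = −(r̄ − z·σ) = −(2.6167 − 1.645 × 5.7176) = −(-6.7888) = 6.7888%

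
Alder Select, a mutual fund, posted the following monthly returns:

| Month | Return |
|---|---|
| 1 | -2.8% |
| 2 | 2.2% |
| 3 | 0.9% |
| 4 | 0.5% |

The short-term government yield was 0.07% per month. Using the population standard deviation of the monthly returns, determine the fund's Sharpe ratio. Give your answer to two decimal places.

0.07

r̄ = (-2.8 + 2.2 + 0.9 + 0.5) / 4 = 0.80 / 4 = 0.2000%
Σ(r − r̄)² = 13.5800; population σ = √(13.5800/4) = 1.8426%
Sharpe = (r̄ − rf) / σ = (0.2000 − 0.07) / 1.8426 = 0.1300 / 1.8426 = 0.0706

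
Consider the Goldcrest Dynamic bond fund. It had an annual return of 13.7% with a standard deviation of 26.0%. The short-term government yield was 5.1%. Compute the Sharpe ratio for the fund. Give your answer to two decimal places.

0.33

Sharpe = (Rp − Rf) / σp = (13.7% − 5.1%) / 26.0% = 8.60% / 26.0% = 0.3308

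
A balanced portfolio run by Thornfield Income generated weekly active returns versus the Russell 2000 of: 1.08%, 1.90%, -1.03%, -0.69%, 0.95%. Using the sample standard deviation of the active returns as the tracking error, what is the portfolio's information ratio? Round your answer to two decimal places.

r̄ = (1.08 + 1.9 − 1.03 − 0.69 + 0.95) / 5 = 0.4420%
Sample σ = √[Σ(r − r̄)² / 4] = √[6.2391 / 4] = √1.5598 = 1.2489%
IR = r̄ / tracking error = 0.4420 / 1.2489 = 0.3539

0.35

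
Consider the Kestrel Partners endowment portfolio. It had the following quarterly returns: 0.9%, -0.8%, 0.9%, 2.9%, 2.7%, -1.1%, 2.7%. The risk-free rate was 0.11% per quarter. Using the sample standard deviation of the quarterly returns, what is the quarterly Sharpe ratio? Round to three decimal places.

0.633

r̄ = (0.9 − 0.8 + 0.9 + 2.9 + 2.7 − 1.1 + 2.7) / 7 = 1.1714%
Σ(r − r̄)² = 16.8543; sample σ = √(16.8543/6) = 1.6760%
Sharpe = (r̄ − rf) / σ = (1.1714 − 0.11) / 1.6760 = 1.0614 / 1.6760 = 0.6333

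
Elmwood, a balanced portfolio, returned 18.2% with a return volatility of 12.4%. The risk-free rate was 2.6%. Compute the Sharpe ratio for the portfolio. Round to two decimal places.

Sharpe = (Rp − Rf) / σp = (18.2% − 2.6%) / 12.4% = 15.60% / 12.4% = 1.2581

1.26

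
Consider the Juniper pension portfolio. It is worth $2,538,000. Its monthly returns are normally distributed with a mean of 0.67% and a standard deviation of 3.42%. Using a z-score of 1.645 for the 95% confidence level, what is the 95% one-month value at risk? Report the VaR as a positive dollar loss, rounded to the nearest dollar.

$125,781

Return at the 95% tail: μ − z·σ = 0.67% − 1.645 × 3.42% = 0.67 − 5.6259 = -4.9559%
VaR = −(-4.9559%) × $2,538,000 = 4.9559% × $2,538,000 = $125,781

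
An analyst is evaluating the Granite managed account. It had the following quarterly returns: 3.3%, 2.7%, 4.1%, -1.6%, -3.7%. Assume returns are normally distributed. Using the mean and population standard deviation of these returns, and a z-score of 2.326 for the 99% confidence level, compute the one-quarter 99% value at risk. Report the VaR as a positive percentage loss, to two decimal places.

Mean return r̄ = 4.80 / 5 = 0.9600%
Σ(r − r̄)² = (3.3 − 0.9600)² + (2.7 − 0.9600)² + … = 46.6320
σ = √[46.6320 / 5] = 3.0539%
VaR = −(r̄ − z·σ) = −(0.9600 − 2.326 × 3.0539) = −(-6.1434) = 6.1434%

6.14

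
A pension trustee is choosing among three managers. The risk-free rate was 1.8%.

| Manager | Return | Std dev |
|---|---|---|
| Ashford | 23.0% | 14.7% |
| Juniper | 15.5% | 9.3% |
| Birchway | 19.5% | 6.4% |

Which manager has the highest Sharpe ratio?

Birchway

Ashford: Sharpe ratio = (23.0% − 1.8%) / 14.7% = 1.442
Juniper: Sharpe ratio = (15.5% − 1.8%) / 9.3% = 1.473
Birchway: Sharpe ratio = (19.5% − 1.8%) / 6.4% = 2.766
Highest: Birchway (2.766).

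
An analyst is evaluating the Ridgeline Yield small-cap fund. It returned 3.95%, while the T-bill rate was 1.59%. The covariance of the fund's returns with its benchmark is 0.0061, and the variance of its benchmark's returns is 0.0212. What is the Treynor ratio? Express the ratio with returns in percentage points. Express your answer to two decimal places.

β = Cov / Var = 0.0061 / 0.0212 = 0.2877
Treynor = (Rp − Rf) / β = (3.95% − 1.59%) / 0.2877 = 2.36 / 0.2877 = 8.2030

8.20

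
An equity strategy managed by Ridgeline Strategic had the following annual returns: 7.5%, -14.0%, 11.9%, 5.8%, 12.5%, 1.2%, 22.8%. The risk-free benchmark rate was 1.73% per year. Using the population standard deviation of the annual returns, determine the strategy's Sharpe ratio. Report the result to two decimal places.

0.48

r̄ = (7.5 − 14 + 11.9 + 5.8 + 12.5 + 1.2 + 22.8) / 7 = 6.8143%
Σ(r − r̄)² = (7.5 − 6.8143)² + (-14 − 6.8143)² + … = 779.9886
population σ = √(779.9886 / 7) = √111.4269 = 10.5559%
Sharpe = (r̄ − rf) / σ = (6.8143 − 1.73) / 10.5559 = 5.0843 / 10.5559 = 0.4817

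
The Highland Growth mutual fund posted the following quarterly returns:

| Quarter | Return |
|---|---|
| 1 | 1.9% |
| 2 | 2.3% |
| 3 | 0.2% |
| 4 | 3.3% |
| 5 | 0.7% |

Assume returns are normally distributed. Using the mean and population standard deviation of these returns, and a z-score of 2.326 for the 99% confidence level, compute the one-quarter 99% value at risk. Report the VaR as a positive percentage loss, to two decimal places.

0.91

Mean return r̄ = 8.40 / 5 = 1.6800%
Population σ = √[Σ(r − r̄)² / 5] = √[6.2080 / 5] = √1.2416 = 1.1143%
VaR = −(r̄ − z·σ) = −(1.6800 − 2.326 × 1.1143) = −(-0.9119) = 0.9119%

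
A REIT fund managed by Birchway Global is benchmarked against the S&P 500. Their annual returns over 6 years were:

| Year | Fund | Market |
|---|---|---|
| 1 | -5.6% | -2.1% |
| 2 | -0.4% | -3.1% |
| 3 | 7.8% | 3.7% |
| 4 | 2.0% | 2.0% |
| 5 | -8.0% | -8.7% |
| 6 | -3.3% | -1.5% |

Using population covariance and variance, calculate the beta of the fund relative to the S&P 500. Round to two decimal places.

r̄p = -1.2500%,  r̄m = -1.6167%
Cov = Σ(rp − r̄p)(rm − r̄m) / 6 = 18.0475
Var(rm) = Σ(rm − r̄m)² / 6 = 15.6614
β = Cov / Var = 18.0475 / 15.6614 = 1.1524

1.15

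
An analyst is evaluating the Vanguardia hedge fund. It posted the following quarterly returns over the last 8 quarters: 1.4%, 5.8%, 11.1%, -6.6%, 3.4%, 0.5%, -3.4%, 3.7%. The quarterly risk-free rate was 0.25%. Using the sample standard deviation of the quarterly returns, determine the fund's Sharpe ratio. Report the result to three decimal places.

0.319

μ = (1.4 + 5.8 + 11.1 − 6.6 + 3.4 + 0.5 − 3.4 + 3.7) / 8 = 15.90 / 8 = 1.9875%
Σ(r − μ)² = (1.4 − 1.9875)² + (5.8 − 1.9875)² + (11.1 − 1.9875)² + … = 207.8288
sample σ = √(207.8288 / 7) = √29.6898 = 5.4488%
Sharpe = (μ − rf) / σ = (1.9875 − 0.25) / 5.4488 = 1.7375 / 5.4488 = 0.3189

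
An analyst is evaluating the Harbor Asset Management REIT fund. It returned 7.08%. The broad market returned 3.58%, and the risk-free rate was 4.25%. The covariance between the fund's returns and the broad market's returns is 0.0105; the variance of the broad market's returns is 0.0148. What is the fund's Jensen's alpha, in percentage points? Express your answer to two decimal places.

3.31

β = Cov / Var = 0.0105 / 0.0148 = 0.7095
E[R] = Rf + β(Rm − Rf) = 4.25% + 0.7095 × (3.58% − 4.25%) = 3.7746%
α = Rp − E[R] = 7.08% − 3.7746% = 3.3054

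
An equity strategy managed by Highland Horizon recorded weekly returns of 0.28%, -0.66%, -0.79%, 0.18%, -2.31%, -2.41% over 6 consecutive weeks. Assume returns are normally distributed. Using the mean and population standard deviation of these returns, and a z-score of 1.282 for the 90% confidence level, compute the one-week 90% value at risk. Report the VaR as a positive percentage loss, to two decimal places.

μ = (0.28 − 0.66 − 0.79 + 0.18 − 2.31 − 2.41) / 6 = -0.9517%
Population std dev = √[6.8807 / 6] = 1.0709%
VaR = −(μ − z·σ) = −(-0.9517 − 1.282 × 1.0709) = −(-2.3246) = 2.3246%

2.32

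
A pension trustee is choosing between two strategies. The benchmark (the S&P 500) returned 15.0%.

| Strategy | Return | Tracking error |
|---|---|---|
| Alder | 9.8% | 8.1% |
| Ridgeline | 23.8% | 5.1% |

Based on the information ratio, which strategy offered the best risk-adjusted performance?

Alder: IR = (9.8% − 15.0%) / 8.1% = -0.642
Ridgeline: IR = (23.8% − 15.0%) / 5.1% = 1.725
Highest: Ridgeline (1.725).

Ridgeline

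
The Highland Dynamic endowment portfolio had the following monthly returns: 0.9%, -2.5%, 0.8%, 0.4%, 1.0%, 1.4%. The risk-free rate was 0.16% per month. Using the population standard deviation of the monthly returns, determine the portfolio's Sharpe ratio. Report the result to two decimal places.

Mean return μ = 2.00 / 6 = 0.3333%
Σ(r − μ)² = (0.9 − 0.3333)² + (-2.5 − 0.3333)² + … = 10.1533
σ = √[10.1533 / 6] = 1.3009%
Sharpe = (μ − rf) / σ = (0.3333 − 0.16) / 1.3009 = 0.1733 / 1.3009 = 0.1332

0.13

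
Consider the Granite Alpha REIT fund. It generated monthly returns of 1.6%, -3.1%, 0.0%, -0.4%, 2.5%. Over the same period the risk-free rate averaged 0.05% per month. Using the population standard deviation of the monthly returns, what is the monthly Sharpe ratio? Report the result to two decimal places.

0.04

μ = (1.6 − 3.1 + 0 − 0.4 + 2.5) / 5 = 0.60 / 5 = 0.1200%
Σ(r − μ)² = 18.5080; population σ = √(18.5080/5) = 1.9240%
Sharpe = (μ − rf) / σ = (0.1200 − 0.05) / 1.9240 = 0.0700 / 1.9240 = 0.0364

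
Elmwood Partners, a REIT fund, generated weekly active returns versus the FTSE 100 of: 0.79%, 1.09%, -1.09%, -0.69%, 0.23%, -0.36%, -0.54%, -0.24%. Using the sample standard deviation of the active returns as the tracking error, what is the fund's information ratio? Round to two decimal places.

-0.14

r̄ = (0.79 + 1.09 − 1.09 − 0.69 + 0.23 − 0.36 − 0.54 − 0.24) / 8 = -0.1013%
Σ(r − r̄)² = (0.79 − (-0.1013))² + (1.09 − (-0.1013))² + (-1.09 − (-0.1013))² + … = 3.9261
σ = √[3.9261 / 7] = 0.7489%
IR = r̄ / tracking error = -0.1013 / 0.7489 = -0.1353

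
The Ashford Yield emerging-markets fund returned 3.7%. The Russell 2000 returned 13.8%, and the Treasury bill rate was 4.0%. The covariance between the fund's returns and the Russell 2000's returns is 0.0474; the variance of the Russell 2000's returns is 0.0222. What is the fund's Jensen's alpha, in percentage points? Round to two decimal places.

-21.22

β = Cov / Var = 0.0474 / 0.0222 = 2.1351
E[R] = Rf + β(Rm − Rf) = 4.0% + 2.1351 × (13.8% − 4.0%) = 24.9240%
α = Rp − E[R] = 3.7% − 24.9240% = -21.2240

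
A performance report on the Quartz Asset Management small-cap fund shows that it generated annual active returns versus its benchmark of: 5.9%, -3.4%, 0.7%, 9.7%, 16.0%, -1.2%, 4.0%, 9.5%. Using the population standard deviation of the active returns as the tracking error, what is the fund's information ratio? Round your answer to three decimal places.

r̄ = (5.9 − 3.4 + 0.7 + 9.7 + 16 − 1.2 + 4 + 9.5) / 8 = 5.1500%
Population std dev = √[292.4600 / 8] = 6.0463%
IR = r̄ / tracking error = 5.1500 / 6.0463 = 0.8518

0.852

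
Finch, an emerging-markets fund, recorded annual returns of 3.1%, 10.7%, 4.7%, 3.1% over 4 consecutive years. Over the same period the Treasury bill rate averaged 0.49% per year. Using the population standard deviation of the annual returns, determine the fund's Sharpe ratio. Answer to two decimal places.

1.57

Mean return μ = 21.60 / 4 = 5.4000%
Σ(r − μ)² = 39.1600; population σ = √(39.1600/4) = 3.1289%
Sharpe = (μ − rf) / σ = (5.4000 − 0.49) / 3.1289 = 4.9100 / 3.1289 = 1.5692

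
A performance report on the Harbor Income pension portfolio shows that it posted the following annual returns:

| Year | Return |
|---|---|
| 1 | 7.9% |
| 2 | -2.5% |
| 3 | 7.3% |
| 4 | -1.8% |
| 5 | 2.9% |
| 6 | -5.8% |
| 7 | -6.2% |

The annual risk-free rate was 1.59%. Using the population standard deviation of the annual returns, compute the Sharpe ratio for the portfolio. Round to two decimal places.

-0.25

μ = (7.9 − 2.5 + 7.3 − 1.8 + 2.9 − 5.8 − 6.2) / 7 = 0.2571%
Σ(r − μ)² = 205.2171; population σ = √(205.2171/7) = 5.4145%
Sharpe = (μ − rf) / σ = (0.2571 − 1.59) / 5.4145 = -1.3329 / 5.4145 = -0.2462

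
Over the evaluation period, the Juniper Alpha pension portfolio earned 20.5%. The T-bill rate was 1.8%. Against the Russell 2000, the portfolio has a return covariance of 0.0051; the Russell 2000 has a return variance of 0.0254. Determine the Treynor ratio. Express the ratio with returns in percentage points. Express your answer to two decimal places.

93.13

β = Cov / Var = 0.0051 / 0.0254 = 0.2008
Treynor = (Rp − Rf) / β = (20.5% − 1.8%) / 0.2008 = 18.70 / 0.2008 = 93.1275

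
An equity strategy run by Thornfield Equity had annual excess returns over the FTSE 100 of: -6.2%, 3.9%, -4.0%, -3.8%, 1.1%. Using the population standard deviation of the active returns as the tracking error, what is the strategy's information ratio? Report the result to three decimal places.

-0.484

Mean return r̄ = -9.00 / 5 = -1.8000%
Population σ = √[Σ(r − r̄)² / 5] = √[69.1000 / 5] = √13.8200 = 3.7175%
IR = r̄ / tracking error = -1.8000 / 3.7175 = -0.4842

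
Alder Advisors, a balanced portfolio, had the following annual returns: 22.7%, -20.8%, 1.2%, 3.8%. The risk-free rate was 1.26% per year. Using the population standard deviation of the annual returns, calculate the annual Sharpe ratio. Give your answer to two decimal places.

Mean return r̄ = 6.90 / 4 = 1.7250%
Population σ = √[Σ(r − r̄)² / 4] = √[951.9075 / 4] = √237.9769 = 15.4265%
Sharpe = (r̄ − rf) / σ = (1.7250 − 1.26) / 15.4265 = 0.4650 / 15.4265 = 0.0301

0.03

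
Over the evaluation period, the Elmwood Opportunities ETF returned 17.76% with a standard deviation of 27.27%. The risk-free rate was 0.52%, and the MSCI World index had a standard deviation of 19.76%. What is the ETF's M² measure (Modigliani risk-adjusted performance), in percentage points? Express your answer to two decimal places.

Sharpe = (Rp − Rf) / σp = (17.76% − 0.52%) / 27.27% = 0.6322
M² = Rf + Sharpe × σm = 0.52% + 0.6322 × 19.76% = 13.0123%

13.01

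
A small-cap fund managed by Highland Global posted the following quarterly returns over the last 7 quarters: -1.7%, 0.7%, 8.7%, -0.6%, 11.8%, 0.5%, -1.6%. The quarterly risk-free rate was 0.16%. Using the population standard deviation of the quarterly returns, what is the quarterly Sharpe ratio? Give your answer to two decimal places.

r̄ = (-1.7 + 0.7 + 8.7 − 0.6 + 11.8 + 0.5 − 1.6) / 7 = 17.80 / 7 = 2.5429%
Σ(r − r̄)² = (-1.7 − 2.5429)² + (0.7 − 2.5429)² + (8.7 − 2.5429)² + … = 176.2171
population σ = √(176.2171 / 7) = √25.1739 = 5.0174%
Sharpe = (r̄ − rf) / σ = (2.5429 − 0.16) / 5.0174 = 2.3829 / 5.0174 = 0.4749

0.47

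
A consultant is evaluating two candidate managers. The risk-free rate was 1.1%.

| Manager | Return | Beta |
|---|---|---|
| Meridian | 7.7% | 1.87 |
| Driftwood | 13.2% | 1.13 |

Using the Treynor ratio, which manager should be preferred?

Driftwood

Meridian: Treynor = (7.7% − 1.1%) / 1.87 = 3.529
Driftwood: Treynor = (13.2% − 1.1%) / 1.13 = 10.708
Highest: Driftwood (10.708).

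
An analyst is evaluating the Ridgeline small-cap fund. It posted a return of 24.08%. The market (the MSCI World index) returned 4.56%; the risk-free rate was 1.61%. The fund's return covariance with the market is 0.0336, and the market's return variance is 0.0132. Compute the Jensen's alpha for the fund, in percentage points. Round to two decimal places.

β = Cov / Var = 0.0336 / 0.0132 = 2.5455
E[R] = Rf + β(Rm − Rf) = 1.61% + 2.5455 × (4.56% − 1.61%) = 9.1192%
α = Rp − E[R] = 24.08% − 9.1192% = 14.9608

14.96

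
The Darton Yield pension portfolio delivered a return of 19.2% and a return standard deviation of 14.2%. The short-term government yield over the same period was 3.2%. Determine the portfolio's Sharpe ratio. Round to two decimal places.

1.13

Sharpe = (Rp − Rf) / σp = (19.2% − 3.2%) / 14.2% = 16.00% / 14.2% = 1.1268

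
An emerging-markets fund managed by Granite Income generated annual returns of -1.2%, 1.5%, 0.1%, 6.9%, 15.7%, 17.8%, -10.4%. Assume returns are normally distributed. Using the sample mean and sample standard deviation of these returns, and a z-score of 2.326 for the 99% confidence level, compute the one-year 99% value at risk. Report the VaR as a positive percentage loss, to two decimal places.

18.74

Mean return μ = 30.40 / 7 = 4.3429%
Σ(r − μ)² = (-1.2 − 4.3429)² + (1.5 − 4.3429)² + (0.1 − 4.3429)² + … = 590.7771
σ = √[590.7771 / 6] = 9.9228%
VaR = −(μ − z·σ) = −(4.3429 − 2.326 × 9.9228) = −(-18.7375) = 18.7375%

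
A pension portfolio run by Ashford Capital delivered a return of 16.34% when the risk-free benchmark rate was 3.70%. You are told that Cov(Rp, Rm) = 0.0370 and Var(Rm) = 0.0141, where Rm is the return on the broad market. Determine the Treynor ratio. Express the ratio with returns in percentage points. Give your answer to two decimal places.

β = Cov / Var = 0.0370 / 0.0141 = 2.6241
Treynor = (Rp − Rf) / β = (16.34% − 3.70%) / 2.6241 = 12.64 / 2.6241 = 4.8169

4.82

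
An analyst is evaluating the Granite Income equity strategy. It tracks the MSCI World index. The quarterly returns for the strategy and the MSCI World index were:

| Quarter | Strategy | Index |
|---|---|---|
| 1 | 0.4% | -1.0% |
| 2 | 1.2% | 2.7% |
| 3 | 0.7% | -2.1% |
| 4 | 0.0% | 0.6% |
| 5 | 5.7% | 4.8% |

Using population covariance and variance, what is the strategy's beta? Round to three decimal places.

0.667

r̄p = 1.6000%,  r̄m = 1.0000%
Cov = Σ(rp − r̄p)(rm − r̄m) / 5 = 4.1460
Var(rm) = Σ(rm − r̄m)² / 5 = 6.2200
β = Cov / Var = 4.1460 / 6.2200 = 0.6666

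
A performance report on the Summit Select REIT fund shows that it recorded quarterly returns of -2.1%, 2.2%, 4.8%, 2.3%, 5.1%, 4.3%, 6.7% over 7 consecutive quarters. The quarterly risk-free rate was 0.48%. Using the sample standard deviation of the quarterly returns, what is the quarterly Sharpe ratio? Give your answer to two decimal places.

μ = (-2.1 + 2.2 + 4.8 + 2.3 + 5.1 + 4.3 + 6.7) / 7 = 23.30 / 7 = 3.3286%
Sample σ = √[Σ(r − μ)² / 6] = √[49.4143 / 6] = √8.2357 = 2.8698%
Sharpe = (μ − rf) / σ = (3.3286 − 0.48) / 2.8698 = 2.8486 / 2.8698 = 0.9926

0.99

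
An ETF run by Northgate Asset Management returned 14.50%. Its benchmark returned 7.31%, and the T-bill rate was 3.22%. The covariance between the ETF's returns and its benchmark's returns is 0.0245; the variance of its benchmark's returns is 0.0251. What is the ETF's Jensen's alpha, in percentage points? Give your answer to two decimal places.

β = Cov / Var = 0.0245 / 0.0251 = 0.9761
E[R] = Rf + β(Rm − Rf) = 3.22% + 0.9761 × (7.31% − 3.22%) = 7.2122%
α = Rp − E[R] = 14.50% − 7.2122% = 7.2878

7.29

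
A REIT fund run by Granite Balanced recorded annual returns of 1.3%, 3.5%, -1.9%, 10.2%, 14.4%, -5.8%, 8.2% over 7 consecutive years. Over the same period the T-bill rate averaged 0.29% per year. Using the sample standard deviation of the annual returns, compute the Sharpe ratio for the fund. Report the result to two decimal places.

0.56

r̄ = (1.3 + 3.5 − 1.9 + 10.2 + 14.4 − 5.8 + 8.2) / 7 = 4.2714%
Sample σ = √[Σ(r − r̄)² / 6] = √[302.1143 / 6] = √50.3524 = 7.0959%
Sharpe = (r̄ − rf) / σ = (4.2714 − 0.29) / 7.0959 = 3.9814 / 7.0959 = 0.5611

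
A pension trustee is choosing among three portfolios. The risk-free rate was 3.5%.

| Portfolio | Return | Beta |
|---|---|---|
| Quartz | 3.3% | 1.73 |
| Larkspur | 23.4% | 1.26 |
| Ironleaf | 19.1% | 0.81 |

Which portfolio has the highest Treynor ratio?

Quartz: Treynor = (3.3% − 3.5%) / 1.73 = -0.116
Larkspur: Treynor = (23.4% − 3.5%) / 1.26 = 15.794
Ironleaf: Treynor = (19.1% − 3.5%) / 0.81 = 19.259
Highest: Ironleaf (19.259).

Ironleaf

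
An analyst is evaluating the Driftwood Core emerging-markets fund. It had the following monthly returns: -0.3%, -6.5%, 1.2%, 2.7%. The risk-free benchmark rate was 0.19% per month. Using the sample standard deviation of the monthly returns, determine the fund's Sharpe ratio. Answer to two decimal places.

-0.23

r̄ = (-0.3 − 6.5 + 1.2 + 2.7) / 4 = -0.7250%
Σ(r − r̄)² = (-0.3 − (-0.7250))² + (-6.5 − (-0.7250))² + … = 48.9675
σ = √[48.9675 / 3] = 4.0401%
Sharpe = (r̄ − rf) / σ = (-0.7250 − 0.19) / 4.0401 = -0.9150 / 4.0401 = -0.2265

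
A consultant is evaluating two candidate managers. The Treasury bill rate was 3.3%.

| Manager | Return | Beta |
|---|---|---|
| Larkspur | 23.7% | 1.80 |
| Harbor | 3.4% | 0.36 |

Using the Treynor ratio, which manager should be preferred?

Larkspur

Larkspur: Treynor = (23.7% − 3.3%) / 1.80 = 11.333
Harbor: Treynor = (3.4% − 3.3%) / 0.36 = 0.278
Highest: Larkspur (11.333).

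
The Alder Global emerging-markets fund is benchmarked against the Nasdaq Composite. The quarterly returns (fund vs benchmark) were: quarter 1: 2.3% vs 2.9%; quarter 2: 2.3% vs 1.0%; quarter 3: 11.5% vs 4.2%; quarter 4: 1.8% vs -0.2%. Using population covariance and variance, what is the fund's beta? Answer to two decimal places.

1.88

r̄p = 4.4750%,  r̄m = 1.9750%
Cov = Σ(rp − r̄p)(rm − r̄m) / 4 = 5.3894
Var(rm) = Σ(rm − r̄m)² / 4 = 2.8719
β = Cov / Var = 5.3894 / 2.8719 = 1.8766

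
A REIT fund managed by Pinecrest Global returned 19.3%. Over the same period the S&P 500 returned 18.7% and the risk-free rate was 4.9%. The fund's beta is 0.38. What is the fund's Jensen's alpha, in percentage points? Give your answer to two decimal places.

CAPM expected return = Rf + β(Rm − Rf) = 4.9% + 0.38 × (18.7% − 4.9%) = 4.9 + 0.38 × 13.80 = 10.1440%
Jensen's α = Rp − E[R] = 19.3% − 10.1440% = 9.1560

9.16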